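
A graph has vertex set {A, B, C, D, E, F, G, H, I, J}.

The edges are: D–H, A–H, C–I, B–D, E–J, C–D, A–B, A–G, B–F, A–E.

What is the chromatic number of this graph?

2

A and G are adjacent, so at least 2 colors are needed.
2 colors suffice: color 1 → {A, D, F, I, J}; color 2 → {B, C, E, G, H}. Each edge has distinct colors on its endpoints.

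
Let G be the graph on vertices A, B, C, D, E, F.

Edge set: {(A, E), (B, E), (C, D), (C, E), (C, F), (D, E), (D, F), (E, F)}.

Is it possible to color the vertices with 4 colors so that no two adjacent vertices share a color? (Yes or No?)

The chromatic number is 4. C, D, E, F are pairwise adjacent (a clique of size 4), so at least 4 colors are needed.
4 colors suffice: color 1 → {E}; color 2 → {A, B, F}; color 3 → {D}; color 4 → {C}.
That is already a proper 4-coloring.

Yes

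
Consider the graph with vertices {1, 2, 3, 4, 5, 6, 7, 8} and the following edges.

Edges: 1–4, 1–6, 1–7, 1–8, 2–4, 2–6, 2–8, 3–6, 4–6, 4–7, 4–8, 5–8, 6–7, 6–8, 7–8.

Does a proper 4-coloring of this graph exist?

No

1, 4, 6, 7, 8 form a clique, so at least 5 colors are needed.
So 4 colors are not enough.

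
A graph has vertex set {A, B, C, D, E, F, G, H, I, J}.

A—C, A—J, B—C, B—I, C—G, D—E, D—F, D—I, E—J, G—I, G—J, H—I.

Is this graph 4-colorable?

The chromatic number is 3. The cycle I-D-E-J-G-I has odd length 5, so it cannot be 2-colored; at least 3 colors are needed.
3 colors suffice: A=2, B=2, C=1, D=2, E=3, F=1, G=2, H=2, I=1, J=1.
Since 4 ≥ 3, a proper 4-coloring certainly exists.

Yes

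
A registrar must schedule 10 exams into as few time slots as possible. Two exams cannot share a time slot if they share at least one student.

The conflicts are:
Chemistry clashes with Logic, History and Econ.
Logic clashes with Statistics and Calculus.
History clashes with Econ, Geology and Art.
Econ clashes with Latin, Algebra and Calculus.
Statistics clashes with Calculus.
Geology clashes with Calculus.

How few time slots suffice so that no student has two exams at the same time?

Chemistry, History, Econ pairwise conflict, so at least 3 time slots are needed.
A valid assignment using 3 time slots: Chemistry=3, Logic=1, History=2, Econ=1, Statistics=3, Geology=1, Latin=2, Art=1, Algebra=2, Calculus=2. Every pair that conflicts lands in different time slots.

3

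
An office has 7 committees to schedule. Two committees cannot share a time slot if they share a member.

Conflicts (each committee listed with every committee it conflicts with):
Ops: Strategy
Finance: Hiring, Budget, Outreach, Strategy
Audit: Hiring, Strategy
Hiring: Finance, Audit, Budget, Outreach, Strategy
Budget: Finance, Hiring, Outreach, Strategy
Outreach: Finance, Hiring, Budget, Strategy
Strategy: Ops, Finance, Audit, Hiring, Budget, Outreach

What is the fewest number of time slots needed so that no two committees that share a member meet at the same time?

Finance, Hiring, Budget, Outreach, Strategy all conflict with each other, so at least 5 time slots are needed.
5 time slots suffice: time slot 1 → {Strategy}; time slot 2 → {Ops, Hiring}; time slot 3 → {Audit, Outreach}; time slot 4 → {Budget}; time slot 5 → {Finance}. No two conflicting committees share a time slot.

5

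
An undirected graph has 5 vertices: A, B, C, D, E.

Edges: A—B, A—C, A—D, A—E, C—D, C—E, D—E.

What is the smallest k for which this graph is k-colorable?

A, C, D, E are pairwise adjacent (a clique of size 4), so at least 4 colors are needed.
4 colors suffice: A=red, B=blue, C=yellow, D=blue, E=green. No two adjacent vertices share a color.

4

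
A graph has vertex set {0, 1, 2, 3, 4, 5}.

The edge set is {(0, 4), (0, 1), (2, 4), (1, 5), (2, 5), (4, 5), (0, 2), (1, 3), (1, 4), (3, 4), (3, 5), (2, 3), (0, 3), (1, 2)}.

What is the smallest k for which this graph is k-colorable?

5

1, 2, 3, 4, 5 are pairwise adjacent (a clique of size 5), so at least 5 colors are needed.
One proper 5-coloring: 0=purple, 1=green, 2=red, 3=blue, 4=yellow, 5=purple. Each edge has distinct colors on its endpoints.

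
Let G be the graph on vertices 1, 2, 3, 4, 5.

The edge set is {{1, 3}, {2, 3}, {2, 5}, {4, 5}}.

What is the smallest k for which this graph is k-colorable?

2

2 and 3 are adjacent, so at least 2 colors are needed.
2 colors suffice: color a → {3, 5}; color b → {1, 2, 4}. Every edge joins two different colors.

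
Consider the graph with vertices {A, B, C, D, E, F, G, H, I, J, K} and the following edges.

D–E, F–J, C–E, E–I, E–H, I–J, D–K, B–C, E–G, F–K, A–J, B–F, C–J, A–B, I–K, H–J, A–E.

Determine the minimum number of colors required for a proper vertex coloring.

2

A and J are adjacent, so at least 2 colors are needed.
A valid assignment using 2 colors: A=2, B=1, C=2, D=2, E=1, F=2, G=2, H=2, I=2, J=1, K=1. Each edge has distinct colors on its endpoints.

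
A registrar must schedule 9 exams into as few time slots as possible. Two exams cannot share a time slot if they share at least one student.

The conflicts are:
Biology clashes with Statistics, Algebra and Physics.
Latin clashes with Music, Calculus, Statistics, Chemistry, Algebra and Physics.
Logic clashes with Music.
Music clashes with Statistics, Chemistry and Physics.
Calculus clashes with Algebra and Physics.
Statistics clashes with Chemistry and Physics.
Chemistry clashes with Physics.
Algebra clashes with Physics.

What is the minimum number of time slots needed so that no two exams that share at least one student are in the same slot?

5

Latin, Music, Statistics, Chemistry, Physics pairwise conflict, so at least 5 time slots are needed.
5 time slots suffice: time slot 1 → {Logic, Physics}; time slot 2 → {Biology, Latin}; time slot 3 → {Statistics, Algebra}; time slot 4 → {Music, Calculus}; time slot 5 → {Chemistry}. Each listed conflict is separated.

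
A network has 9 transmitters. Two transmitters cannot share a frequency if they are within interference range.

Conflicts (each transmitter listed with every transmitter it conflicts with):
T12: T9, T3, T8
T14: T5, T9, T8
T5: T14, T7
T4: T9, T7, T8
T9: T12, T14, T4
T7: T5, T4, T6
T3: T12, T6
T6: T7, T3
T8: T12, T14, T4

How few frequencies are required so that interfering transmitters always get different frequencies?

3

The cycle T4-T9-T14-T5-T7-T4 has odd length 5, so it cannot be 2-colored; at least 3 frequencies are needed.
3 frequencies suffice: frequency 1 → {T12, T14, T7}; frequency 2 → {T5, T9, T3, T8}; frequency 3 → {T4, T6}. No two conflicting transmitters share a frequency.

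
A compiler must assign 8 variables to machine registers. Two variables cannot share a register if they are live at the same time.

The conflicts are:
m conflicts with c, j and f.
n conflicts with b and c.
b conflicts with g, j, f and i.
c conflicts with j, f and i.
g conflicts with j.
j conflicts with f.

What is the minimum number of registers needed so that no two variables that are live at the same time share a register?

4

m, c, j, f are mutually in conflict, so at least 4 registers are needed.
4 registers suffice: register 1 → {n, j, i}; register 2 → {b, c}; register 3 → {g, f}; register 4 → {m}. Each listed conflict is separated.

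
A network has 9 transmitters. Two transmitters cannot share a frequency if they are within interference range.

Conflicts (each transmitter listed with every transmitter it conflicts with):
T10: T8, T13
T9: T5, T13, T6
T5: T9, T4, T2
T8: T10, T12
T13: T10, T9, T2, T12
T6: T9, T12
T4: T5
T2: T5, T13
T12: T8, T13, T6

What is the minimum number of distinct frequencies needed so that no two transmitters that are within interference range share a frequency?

2

T5 and T4 conflict, so at least 2 frequencies are needed.
2 frequencies suffice: frequency 1 → {T5, T8, T13, T6}; frequency 2 → {T10, T9, T4, T2, T12}. Every pair that conflicts lands in different frequencies.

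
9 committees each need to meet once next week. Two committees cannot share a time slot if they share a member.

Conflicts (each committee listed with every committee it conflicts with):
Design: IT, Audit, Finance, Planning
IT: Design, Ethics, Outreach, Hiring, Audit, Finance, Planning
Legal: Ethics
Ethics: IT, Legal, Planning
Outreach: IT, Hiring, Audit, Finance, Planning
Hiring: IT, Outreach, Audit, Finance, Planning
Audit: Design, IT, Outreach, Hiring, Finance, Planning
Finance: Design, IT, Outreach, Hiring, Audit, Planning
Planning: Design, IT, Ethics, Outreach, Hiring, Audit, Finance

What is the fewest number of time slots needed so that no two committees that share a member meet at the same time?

6

IT, Outreach, Hiring, Audit, Finance, Planning pairwise conflict, so at least 6 time slots are needed.
6 time slots suffice: time slot 1 → {IT, Legal}; time slot 2 → {Planning}; time slot 3 → {Ethics, Finance}; time slot 4 → {Audit}; time slot 5 → {Design, Outreach}; time slot 6 → {Hiring}. Each listed conflict is separated.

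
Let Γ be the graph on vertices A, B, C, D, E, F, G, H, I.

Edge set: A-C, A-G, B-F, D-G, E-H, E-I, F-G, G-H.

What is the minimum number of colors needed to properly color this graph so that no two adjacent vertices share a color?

2

E and H are adjacent, so at least 2 colors are needed.
2 colors suffice: color 1 → {B, C, E, G}; color 2 → {A, D, F, H, I}. Every edge joins two different colors.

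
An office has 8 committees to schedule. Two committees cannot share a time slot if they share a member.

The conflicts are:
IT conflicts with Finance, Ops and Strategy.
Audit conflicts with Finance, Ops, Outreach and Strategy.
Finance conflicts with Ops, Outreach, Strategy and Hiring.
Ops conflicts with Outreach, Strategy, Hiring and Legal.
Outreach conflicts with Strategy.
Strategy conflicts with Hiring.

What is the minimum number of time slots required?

5

Audit, Finance, Ops, Outreach, Strategy all conflict with each other, so at least 5 time slots are needed.
5 time slots suffice: IT=4, Audit=5, Finance=2, Ops=1, Outreach=4, Strategy=3, Hiring=4, Legal=2. Every pair that conflicts lands in different time slots.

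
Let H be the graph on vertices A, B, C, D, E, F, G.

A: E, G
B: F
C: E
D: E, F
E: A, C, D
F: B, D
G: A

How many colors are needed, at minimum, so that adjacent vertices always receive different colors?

2

A and G are adjacent, so at least 2 colors are needed.
A valid assignment using 2 colors: A=2, B=2, C=2, D=2, E=1, F=1, G=1. Every edge joins two different colors.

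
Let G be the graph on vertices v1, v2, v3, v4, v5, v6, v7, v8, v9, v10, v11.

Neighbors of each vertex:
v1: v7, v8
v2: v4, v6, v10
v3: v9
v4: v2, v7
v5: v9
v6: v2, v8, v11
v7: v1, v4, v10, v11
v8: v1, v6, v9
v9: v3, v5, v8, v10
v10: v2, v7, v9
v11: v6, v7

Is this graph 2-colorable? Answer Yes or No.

The cycle v1-v7-v10-v9-v8-v1 has odd length 5, so it cannot be 2-colored; at least 3 colors are needed.
So 2 colors are not enough.

No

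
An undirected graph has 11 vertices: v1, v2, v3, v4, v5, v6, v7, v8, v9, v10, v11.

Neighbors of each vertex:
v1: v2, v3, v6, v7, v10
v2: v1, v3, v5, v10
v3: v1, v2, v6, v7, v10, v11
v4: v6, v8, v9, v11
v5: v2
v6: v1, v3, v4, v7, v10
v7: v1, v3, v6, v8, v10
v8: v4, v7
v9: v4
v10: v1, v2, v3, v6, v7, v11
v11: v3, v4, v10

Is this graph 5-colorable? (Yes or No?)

The chromatic number is 5. v1, v3, v6, v7, v10 are pairwise adjacent (a clique of size 5), so at least 5 colors are needed.
One proper 5-coloring: v1=3, v2=4, v3=1, v4=1, v5=1, v6=5, v7=4, v8=2, v9=2, v10=2, v11=3.
That is already a proper 5-coloring.

Yes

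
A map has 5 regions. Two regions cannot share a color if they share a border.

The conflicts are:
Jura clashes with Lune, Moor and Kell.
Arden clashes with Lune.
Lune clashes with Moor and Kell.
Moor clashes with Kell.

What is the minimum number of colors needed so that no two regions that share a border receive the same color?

4

Jura, Lune, Moor, Kell all conflict with each other, so at least 4 colors are needed.
4 colors suffice: color 1 → {Lune}; color 2 → {Arden, Moor}; color 3 → {Kell}; color 4 → {Jura}. No two conflicting regions share a color.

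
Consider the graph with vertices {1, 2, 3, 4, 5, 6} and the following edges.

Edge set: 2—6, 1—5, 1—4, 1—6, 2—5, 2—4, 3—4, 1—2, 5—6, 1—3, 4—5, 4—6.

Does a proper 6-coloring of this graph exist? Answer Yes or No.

The chromatic number is 5. 1, 2, 4, 5, 6 form a clique, so at least 5 colors are needed.
A valid assignment using 5 colors: 1=b, 2=c, 3=c, 4=a, 5=d, 6=e.
Since 6 ≥ 5, a proper 6-coloring certainly exists.

Yes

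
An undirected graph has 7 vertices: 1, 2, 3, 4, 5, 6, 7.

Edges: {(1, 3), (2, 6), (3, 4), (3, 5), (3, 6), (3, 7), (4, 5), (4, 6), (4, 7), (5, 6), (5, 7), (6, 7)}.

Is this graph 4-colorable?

3, 4, 5, 6, 7 form a clique, so at least 5 colors are needed.
So 4 colors are not enough.

No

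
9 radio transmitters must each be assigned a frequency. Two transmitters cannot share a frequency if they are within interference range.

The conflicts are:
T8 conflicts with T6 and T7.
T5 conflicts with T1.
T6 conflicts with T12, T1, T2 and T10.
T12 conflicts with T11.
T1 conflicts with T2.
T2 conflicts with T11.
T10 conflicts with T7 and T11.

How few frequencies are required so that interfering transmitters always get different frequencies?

T6, T1, T2 all conflict with each other, so at least 3 frequencies are needed.
3 frequencies suffice: frequency 1 → {T5, T6, T7, T11}; frequency 2 → {T8, T12, T1, T10}; frequency 3 → {T2}. Every pair that conflicts lands in different frequencies.

3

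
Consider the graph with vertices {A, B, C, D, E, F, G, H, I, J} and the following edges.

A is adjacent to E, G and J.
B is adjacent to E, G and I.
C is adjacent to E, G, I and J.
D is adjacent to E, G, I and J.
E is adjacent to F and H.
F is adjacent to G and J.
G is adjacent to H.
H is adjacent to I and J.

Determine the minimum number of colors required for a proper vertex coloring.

2

G and H are adjacent, so at least 2 colors are needed.
2 colors suffice: color 1 → {E, G, I, J}; color 2 → {A, B, C, D, F, H}. Every edge joins two different colors.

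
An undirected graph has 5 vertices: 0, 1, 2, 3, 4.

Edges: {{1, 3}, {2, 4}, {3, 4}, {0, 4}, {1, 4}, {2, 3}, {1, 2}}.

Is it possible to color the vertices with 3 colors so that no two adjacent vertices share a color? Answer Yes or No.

1, 2, 3, 4 are pairwise adjacent (a clique of size 4), so at least 4 colors are needed.
So 3 colors are not enough.

No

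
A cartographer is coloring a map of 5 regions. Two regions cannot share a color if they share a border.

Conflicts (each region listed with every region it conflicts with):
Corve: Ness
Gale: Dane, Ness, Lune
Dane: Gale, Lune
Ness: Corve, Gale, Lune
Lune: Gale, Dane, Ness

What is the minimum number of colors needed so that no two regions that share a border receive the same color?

3

Gale, Ness, Lune all conflict with each other, so at least 3 colors are needed.
One proper 3-coloring: Corve=2, Gale=3, Dane=1, Ness=1, Lune=2. Each listed conflict is separated.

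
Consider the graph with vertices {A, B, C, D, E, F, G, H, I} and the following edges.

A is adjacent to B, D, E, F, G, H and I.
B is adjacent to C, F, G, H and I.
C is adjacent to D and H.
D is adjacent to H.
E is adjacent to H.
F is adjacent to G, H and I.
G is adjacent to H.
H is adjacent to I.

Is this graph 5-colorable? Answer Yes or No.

Yes

The chromatic number is 5. A, B, F, G, H are mutually adjacent (a clique of size 5), so at least 5 colors are needed.
5 colors suffice: color 1 → {H}; color 2 → {A, C}; color 3 → {B, D, E}; color 4 → {F}; color 5 → {G, I}.
That is already a proper 5-coloring.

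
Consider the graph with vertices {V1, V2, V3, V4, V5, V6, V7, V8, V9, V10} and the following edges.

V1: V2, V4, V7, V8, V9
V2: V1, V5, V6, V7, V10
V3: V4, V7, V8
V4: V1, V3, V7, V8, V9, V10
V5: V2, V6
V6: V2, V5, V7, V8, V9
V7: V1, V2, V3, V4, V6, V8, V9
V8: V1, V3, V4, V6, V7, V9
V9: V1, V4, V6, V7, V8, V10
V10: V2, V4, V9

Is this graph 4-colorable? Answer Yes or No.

V1, V4, V7, V8, V9 are mutually adjacent (a clique of size 5), so at least 5 colors are needed.
So 4 colors are not enough.

No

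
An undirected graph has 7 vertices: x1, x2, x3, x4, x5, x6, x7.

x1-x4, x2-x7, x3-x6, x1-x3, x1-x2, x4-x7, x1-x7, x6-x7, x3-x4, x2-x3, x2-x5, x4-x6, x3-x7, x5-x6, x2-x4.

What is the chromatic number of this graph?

5

x1, x2, x3, x4, x7 are mutually adjacent (a clique of size 5), so at least 5 colors are needed.
5 colors suffice: color 1 → {x5, x7}; color 2 → {x4}; color 3 → {x2, x6}; color 4 → {x3}; color 5 → {x1}. Every edge joins two different colors.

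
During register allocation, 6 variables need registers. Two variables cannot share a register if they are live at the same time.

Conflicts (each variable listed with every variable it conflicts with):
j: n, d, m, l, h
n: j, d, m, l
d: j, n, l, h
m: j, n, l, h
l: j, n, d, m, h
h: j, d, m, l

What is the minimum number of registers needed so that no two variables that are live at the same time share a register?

4

j, n, m, l are mutually in conflict, so at least 4 registers are needed.
Using 4 registers: j=2, n=4, d=3, m=3, l=1, h=4. No two conflicting variables share a register.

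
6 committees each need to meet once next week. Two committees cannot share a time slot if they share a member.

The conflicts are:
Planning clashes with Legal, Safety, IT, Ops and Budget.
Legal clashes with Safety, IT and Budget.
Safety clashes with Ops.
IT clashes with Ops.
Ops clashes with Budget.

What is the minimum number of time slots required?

Planning, Legal, Safety pairwise conflict, so at least 3 time slots are needed.
A valid assignment using 3 time slots: Planning=1, Legal=2, Safety=3, IT=3, Ops=2, Budget=3. No two conflicting committees share a time slot.

3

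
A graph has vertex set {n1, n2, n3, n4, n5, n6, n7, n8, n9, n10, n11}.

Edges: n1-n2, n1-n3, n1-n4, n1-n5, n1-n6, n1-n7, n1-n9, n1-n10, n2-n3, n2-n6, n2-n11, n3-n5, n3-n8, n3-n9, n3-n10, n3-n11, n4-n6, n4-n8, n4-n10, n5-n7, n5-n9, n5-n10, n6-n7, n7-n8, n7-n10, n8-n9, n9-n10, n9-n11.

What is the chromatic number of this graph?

n1, n3, n5, n9, n10 form a clique, so at least 5 colors are needed.
5 colors suffice: color 1 → {n1, n8, n11}; color 2 → {n3, n4, n7}; color 3 → {n2, n9}; color 4 → {n6, n10}; color 5 → {n5}. No two adjacent vertices share a color.

5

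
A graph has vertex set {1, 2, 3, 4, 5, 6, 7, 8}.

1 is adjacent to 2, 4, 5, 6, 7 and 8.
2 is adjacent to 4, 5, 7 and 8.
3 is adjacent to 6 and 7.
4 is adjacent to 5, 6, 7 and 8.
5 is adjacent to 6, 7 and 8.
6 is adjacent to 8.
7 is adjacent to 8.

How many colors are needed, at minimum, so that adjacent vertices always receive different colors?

1, 2, 4, 5, 7, 8 are pairwise adjacent (a clique of size 6), so at least 6 colors are needed.
6 colors suffice: 1=e, 2=f, 3=a, 4=d, 5=b, 6=c, 7=c, 8=a. No two adjacent vertices share a color.

6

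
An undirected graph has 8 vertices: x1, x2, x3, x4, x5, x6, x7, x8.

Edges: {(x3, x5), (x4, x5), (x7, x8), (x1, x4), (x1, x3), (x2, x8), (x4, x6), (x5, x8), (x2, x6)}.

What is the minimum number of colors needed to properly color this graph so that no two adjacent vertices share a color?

The cycle x6-x4-x5-x8-x2-x6 has odd length 5, so it cannot be 2-colored; at least 3 colors are needed.
One proper 3-coloring: x1=B, x2=B, x3=R, x4=R, x5=B, x6=G, x7=B, x8=R. Every edge joins two different colors.

3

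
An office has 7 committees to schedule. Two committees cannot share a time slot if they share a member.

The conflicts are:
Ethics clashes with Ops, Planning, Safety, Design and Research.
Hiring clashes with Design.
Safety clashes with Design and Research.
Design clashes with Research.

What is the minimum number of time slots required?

4

Ethics, Safety, Design, Research all conflict with each other, so at least 4 time slots are needed.
4 time slots suffice: time slot 1 → {Ethics, Hiring}; time slot 2 → {Ops, Planning, Design}; time slot 3 → {Research}; time slot 4 → {Safety}. No two conflicting committees share a time slot.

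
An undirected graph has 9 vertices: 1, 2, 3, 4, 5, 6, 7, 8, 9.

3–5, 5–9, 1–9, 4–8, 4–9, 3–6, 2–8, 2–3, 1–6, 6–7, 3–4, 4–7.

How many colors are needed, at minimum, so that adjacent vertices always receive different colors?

The cycle 9-4-7-6-1-9 has odd length 5, so it cannot be 2-colored; at least 3 colors are needed.
3 colors suffice: 1=c, 2=a, 3=b, 4=a, 5=a, 6=a, 7=b, 8=b, 9=b. No two adjacent vertices share a color.

3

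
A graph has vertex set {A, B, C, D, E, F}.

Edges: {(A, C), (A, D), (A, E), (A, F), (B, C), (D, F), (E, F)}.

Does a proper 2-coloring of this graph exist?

No

A, E, F form a triangle, so at least 3 colors are needed.
So 2 colors are not enough.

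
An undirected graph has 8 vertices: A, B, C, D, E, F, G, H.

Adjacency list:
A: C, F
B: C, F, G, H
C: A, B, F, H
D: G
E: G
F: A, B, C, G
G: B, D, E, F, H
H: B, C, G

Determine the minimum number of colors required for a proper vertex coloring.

3

B, F, G are mutually adjacent, so at least 3 colors are needed.
A valid assignment using 3 colors: A=3, B=3, C=1, D=2, E=2, F=2, G=1, H=2. Every edge joins two different colors.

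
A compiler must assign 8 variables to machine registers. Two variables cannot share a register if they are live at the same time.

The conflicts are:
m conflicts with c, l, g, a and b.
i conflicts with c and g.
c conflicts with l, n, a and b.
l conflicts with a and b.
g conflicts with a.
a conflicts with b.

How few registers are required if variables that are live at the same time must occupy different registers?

m, c, l, a, b all conflict with each other, so at least 5 registers are needed.
A valid assignment using 5 registers: m=2, i=2, c=1, l=5, g=1, n=2, a=3, b=4. Each listed conflict is separated.

5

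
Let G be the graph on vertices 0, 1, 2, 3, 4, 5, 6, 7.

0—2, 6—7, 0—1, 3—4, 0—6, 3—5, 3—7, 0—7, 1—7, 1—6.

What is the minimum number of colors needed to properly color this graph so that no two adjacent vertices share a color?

4

0, 1, 6, 7 are mutually adjacent (a clique of size 4), so at least 4 colors are needed.
4 colors suffice: 0=blue, 1=yellow, 2=red, 3=blue, 4=red, 5=red, 6=green, 7=red. Each edge has distinct colors on its endpoints.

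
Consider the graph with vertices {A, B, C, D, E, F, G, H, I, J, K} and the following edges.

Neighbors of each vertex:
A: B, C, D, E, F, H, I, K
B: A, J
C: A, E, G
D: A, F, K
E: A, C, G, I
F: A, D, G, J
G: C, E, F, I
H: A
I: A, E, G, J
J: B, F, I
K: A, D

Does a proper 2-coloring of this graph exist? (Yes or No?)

No

A, E, I form a triangle, so at least 3 colors are needed.
So 2 colors are not enough.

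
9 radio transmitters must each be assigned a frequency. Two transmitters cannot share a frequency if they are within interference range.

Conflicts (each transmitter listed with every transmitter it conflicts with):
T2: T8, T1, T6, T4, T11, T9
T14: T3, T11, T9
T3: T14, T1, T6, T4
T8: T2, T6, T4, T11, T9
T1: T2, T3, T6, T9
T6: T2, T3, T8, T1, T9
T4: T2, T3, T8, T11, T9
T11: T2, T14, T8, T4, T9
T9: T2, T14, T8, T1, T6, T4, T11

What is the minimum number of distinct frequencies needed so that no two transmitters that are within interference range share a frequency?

5

T2, T8, T4, T11, T9 pairwise conflict, so at least 5 frequencies are needed.
5 frequencies suffice: frequency 1 → {T3, T9}; frequency 2 → {T2, T14}; frequency 3 → {T6, T4}; frequency 4 → {T8, T1}; frequency 5 → {T11}. Every pair that conflicts lands in different frequencies.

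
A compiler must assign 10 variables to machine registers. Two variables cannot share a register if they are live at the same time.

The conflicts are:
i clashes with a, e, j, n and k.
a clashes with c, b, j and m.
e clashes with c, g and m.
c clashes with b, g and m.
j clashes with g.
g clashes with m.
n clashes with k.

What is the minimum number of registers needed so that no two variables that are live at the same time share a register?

e, c, g, m are mutually in conflict, so at least 4 registers are needed.
4 registers suffice: register 1 → {i, c}; register 2 → {a, e, k}; register 3 → {b, j, n, m}; register 4 → {g}. Every pair that conflicts lands in different registers.

4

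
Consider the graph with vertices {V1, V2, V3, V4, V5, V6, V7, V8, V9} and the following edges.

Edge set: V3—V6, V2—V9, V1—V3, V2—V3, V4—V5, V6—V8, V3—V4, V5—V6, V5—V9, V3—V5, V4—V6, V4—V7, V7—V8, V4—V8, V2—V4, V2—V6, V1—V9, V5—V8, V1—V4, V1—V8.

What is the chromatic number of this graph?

V4, V5, V6, V8 are pairwise adjacent (a clique of size 4), so at least 4 colors are needed.
4 colors suffice: color 1 → {V4, V9}; color 2 → {V3, V8}; color 3 → {V1, V6, V7}; color 4 → {V2, V5}. Every edge joins two different colors.

4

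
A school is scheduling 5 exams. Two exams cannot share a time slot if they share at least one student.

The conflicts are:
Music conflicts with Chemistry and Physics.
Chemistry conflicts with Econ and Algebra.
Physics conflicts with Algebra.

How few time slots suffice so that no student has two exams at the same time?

Music and Physics conflict, so at least 2 time slots are needed.
2 time slots suffice: time slot 1 → {Chemistry, Physics}; time slot 2 → {Music, Econ, Algebra}. No two conflicting exams share a time slot.

2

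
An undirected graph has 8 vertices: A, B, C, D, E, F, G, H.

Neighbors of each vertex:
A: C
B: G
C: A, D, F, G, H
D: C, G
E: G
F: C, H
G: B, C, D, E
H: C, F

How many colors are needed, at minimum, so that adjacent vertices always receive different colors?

3

C, F, H form a triangle, so at least 3 colors are needed.
3 colors suffice: color red → {B, C, E}; color blue → {A, G, H}; color green → {D, F}. Every edge joins two different colors.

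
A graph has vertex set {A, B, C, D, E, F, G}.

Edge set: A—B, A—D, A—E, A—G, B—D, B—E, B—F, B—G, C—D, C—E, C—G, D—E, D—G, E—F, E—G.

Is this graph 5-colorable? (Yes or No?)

Yes

The chromatic number is 5. A, B, D, E, G are pairwise adjacent (a clique of size 5), so at least 5 colors are needed.
5 colors suffice: color 1 → {E}; color 2 → {B, C}; color 3 → {F, G}; color 4 → {D}; color 5 → {A}.
That is already a proper 5-coloring.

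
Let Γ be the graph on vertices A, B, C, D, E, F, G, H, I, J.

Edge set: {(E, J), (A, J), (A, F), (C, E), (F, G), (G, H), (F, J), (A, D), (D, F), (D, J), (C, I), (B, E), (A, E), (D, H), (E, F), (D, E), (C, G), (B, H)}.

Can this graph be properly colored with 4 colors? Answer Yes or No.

No

A, D, E, F, J are pairwise adjacent (a clique of size 5), so at least 5 colors are needed.
So 4 colors are not enough.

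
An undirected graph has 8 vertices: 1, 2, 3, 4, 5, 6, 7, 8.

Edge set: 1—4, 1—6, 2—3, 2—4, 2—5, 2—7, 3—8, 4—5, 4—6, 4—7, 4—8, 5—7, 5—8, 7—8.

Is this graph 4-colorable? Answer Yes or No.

The chromatic number is 4. 4, 5, 7, 8 form a clique, so at least 4 colors are needed.
4 colors suffice: color a → {3, 4}; color b → {1, 2, 8}; color c → {5, 6}; color d → {7}.
That is already a proper 4-coloring.

Yes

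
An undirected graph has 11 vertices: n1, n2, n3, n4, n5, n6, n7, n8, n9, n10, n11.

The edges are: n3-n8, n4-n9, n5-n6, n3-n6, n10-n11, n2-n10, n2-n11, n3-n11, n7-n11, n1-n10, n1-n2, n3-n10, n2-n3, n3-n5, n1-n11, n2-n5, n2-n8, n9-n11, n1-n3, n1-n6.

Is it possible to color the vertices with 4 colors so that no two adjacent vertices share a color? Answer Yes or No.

n1, n2, n3, n10, n11 are pairwise adjacent (a clique of size 5), so at least 5 colors are needed.
So 4 colors are not enough.

No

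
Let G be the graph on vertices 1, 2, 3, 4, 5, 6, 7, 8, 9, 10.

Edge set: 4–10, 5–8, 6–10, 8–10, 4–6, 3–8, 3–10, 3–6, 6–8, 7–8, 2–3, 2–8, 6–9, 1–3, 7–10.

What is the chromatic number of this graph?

3, 6, 8, 10 are mutually adjacent (a clique of size 4), so at least 4 colors are needed.
4 colors suffice: color red → {1, 4, 8, 9}; color blue → {3, 5, 7}; color green → {2, 6}; color yellow → {10}. No two adjacent vertices share a color.

4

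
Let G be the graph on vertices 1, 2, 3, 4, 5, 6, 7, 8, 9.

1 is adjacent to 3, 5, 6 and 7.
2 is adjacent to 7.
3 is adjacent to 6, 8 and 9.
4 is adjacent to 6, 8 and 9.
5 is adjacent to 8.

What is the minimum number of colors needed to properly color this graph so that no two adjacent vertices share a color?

3

1, 3, 6 are mutually adjacent, so at least 3 colors are needed.
3 colors suffice: color a → {3, 4, 5, 7}; color b → {1, 2, 8, 9}; color c → {6}. No two adjacent vertices share a color.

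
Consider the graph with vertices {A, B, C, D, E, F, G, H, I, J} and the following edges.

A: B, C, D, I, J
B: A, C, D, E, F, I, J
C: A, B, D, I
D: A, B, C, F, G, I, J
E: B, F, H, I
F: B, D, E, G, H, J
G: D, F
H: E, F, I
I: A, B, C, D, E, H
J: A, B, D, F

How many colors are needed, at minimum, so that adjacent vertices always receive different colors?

5

A, B, C, D, I form a clique, so at least 5 colors are needed.
5 colors suffice: color 1 → {B, G, H}; color 2 → {D, E}; color 3 → {F, I}; color 4 → {A}; color 5 → {C, J}. Each edge has distinct colors on its endpoints.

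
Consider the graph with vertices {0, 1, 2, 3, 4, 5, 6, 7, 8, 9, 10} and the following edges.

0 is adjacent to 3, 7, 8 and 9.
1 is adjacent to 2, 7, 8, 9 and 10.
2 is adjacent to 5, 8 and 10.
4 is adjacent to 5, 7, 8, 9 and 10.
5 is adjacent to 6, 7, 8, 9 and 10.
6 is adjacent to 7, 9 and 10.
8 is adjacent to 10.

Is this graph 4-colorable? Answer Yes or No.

The chromatic number is 4. 4, 5, 8, 10 form a clique, so at least 4 colors are needed.
A valid assignment using 4 colors: 0=red, 1=red, 2=yellow, 3=blue, 4=yellow, 5=red, 6=green, 7=blue, 8=green, 9=blue, 10=blue.
That is already a proper 4-coloring.

Yes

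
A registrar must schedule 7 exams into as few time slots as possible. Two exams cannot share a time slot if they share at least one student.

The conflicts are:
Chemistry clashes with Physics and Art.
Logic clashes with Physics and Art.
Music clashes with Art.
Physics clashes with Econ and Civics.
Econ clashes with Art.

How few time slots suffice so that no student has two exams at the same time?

2

Chemistry and Physics conflict, so at least 2 time slots are needed.
2 time slots suffice: time slot 1 → {Physics, Art}; time slot 2 → {Chemistry, Logic, Music, Econ, Civics}. Each listed conflict is separated.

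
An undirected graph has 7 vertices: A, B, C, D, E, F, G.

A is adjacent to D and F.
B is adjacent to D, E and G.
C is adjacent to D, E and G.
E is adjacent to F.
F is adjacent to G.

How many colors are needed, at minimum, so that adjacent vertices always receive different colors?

The cycle F-G-B-D-A-F has odd length 5, so it cannot be 2-colored; at least 3 colors are needed.
A valid assignment using 3 colors: A=3, B=1, C=1, D=2, E=2, F=1, G=2. Each edge has distinct colors on its endpoints.

3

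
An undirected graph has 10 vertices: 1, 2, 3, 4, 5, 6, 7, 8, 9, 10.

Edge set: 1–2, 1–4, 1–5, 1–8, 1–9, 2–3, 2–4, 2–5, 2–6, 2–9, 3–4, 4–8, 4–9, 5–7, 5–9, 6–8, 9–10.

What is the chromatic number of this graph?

4

1, 2, 5, 9 form a clique, so at least 4 colors are needed.
4 colors suffice: color a → {2, 7, 8, 10}; color b → {3, 6, 9}; color c → {1}; color d → {4, 5}. Each edge has distinct colors on its endpoints.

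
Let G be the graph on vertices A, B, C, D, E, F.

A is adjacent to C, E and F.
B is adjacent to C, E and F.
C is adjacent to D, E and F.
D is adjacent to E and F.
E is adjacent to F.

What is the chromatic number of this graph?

B, C, E, F form a clique, so at least 4 colors are needed.
4 colors suffice: color red → {C}; color blue → {E}; color green → {F}; color yellow → {A, B, D}. Every edge joins two different colors.

4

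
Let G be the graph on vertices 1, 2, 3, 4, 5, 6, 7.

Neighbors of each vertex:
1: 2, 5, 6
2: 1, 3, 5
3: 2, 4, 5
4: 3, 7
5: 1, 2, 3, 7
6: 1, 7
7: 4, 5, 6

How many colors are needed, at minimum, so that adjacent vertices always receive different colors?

3

2, 3, 5 form a triangle, so at least 3 colors are needed.
3 colors suffice: color red → {4, 5, 6}; color blue → {2, 7}; color green → {1, 3}. Every edge joins two different colors.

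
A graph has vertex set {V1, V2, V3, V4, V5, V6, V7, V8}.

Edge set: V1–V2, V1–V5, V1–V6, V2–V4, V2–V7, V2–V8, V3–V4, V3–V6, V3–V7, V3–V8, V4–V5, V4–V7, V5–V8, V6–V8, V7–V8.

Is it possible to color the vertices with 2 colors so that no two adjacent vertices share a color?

No

V3, V4, V7 form a triangle, so at least 3 colors are needed.
So 2 colors are not enough.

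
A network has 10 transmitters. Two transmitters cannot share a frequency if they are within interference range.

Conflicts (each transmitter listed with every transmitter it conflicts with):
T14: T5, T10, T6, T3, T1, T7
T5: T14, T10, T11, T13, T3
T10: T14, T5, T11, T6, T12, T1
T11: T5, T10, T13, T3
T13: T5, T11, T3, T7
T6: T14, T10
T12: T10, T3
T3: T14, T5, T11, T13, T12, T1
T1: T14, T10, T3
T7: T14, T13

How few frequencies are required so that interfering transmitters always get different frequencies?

T5, T11, T13, T3 are mutually in conflict, so at least 4 frequencies are needed.
Using 4 frequencies: T14=2, T5=3, T10=1, T11=4, T13=2, T6=3, T12=2, T3=1, T1=3, T7=1. No two conflicting transmitters share a frequency.

4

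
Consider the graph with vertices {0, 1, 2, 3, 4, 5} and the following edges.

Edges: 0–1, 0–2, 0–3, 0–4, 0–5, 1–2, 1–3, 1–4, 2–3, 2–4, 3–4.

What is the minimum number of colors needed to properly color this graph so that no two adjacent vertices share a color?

5

0, 1, 2, 3, 4 are mutually adjacent (a clique of size 5), so at least 5 colors are needed.
A valid assignment using 5 colors: 0=a, 1=d, 2=b, 3=c, 4=e, 5=b. Each edge has distinct colors on its endpoints.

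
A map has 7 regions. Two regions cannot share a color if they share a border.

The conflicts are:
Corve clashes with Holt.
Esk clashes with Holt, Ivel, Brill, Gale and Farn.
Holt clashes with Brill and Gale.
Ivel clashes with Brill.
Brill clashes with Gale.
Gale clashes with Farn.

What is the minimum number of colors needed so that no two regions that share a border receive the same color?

4

Esk, Holt, Brill, Gale are mutually in conflict, so at least 4 colors are needed.
A valid assignment using 4 colors: Corve=1, Esk=1, Holt=3, Ivel=2, Brill=4, Gale=2, Farn=3. Every pair that conflicts lands in different colors.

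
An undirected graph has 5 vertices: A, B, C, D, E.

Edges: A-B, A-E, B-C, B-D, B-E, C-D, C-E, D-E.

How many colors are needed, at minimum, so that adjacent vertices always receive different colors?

B, C, D, E form a clique, so at least 4 colors are needed.
4 colors suffice: color red → {B}; color blue → {E}; color green → {A, D}; color yellow → {C}. Every edge joins two different colors.

4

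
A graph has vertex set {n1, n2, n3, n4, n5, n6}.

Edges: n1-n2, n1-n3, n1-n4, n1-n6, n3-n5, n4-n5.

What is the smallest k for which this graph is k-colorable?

n4 and n5 are adjacent, so at least 2 colors are needed.
2 colors suffice: n1=R, n2=B, n3=B, n4=B, n5=R, n6=B. Every edge joins two different colors.

2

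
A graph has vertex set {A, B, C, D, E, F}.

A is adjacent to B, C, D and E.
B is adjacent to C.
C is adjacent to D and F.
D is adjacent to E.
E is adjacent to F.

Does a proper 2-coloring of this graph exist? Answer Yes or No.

A, B, C are pairwise adjacent, so at least 3 colors are needed.
So 2 colors are not enough.

No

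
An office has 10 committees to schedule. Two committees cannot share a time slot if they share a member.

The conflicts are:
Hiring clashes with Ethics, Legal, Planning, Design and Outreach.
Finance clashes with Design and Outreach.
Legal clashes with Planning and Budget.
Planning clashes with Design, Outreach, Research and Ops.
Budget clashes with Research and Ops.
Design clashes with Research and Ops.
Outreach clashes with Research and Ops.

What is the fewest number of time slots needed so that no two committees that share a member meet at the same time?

3

Planning, Outreach, Ops pairwise conflict, so at least 3 time slots are needed.
3 time slots suffice: Hiring=3, Ethics=1, Finance=1, Legal=2, Planning=1, Budget=1, Design=2, Outreach=2, Research=3, Ops=3. Each listed conflict is separated.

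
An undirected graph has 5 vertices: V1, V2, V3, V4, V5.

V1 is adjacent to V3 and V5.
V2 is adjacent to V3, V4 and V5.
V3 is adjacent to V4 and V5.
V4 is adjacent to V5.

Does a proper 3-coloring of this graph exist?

No

V2, V3, V4, V5 form a clique, so at least 4 colors are needed.
So 3 colors are not enough.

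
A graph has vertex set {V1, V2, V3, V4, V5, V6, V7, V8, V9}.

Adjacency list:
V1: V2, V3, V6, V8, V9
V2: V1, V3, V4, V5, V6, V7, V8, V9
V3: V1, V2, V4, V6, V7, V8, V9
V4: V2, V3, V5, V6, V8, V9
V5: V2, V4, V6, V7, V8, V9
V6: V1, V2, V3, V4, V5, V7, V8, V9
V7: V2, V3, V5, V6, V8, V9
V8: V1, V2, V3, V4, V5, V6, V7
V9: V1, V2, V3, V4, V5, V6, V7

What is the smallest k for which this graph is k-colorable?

5

V2, V5, V6, V7, V9 are pairwise adjacent (a clique of size 5), so at least 5 colors are needed.
5 colors suffice: color 1 → {V2}; color 2 → {V6}; color 3 → {V8, V9}; color 4 → {V3, V5}; color 5 → {V1, V4, V7}. No two adjacent vertices share a color.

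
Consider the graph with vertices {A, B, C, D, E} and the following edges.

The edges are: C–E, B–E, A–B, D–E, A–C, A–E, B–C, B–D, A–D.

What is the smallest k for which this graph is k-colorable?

A, B, C, E are mutually adjacent (a clique of size 4), so at least 4 colors are needed.
4 colors suffice: color 1 → {B}; color 2 → {A}; color 3 → {E}; color 4 → {C, D}. No two adjacent vertices share a color.

4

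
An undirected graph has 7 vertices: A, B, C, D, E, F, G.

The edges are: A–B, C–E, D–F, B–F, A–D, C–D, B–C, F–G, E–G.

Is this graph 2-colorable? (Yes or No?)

The cycle F-G-E-C-B-F has odd length 5, so it cannot be 2-colored; at least 3 colors are needed.
So 2 colors are not enough.

No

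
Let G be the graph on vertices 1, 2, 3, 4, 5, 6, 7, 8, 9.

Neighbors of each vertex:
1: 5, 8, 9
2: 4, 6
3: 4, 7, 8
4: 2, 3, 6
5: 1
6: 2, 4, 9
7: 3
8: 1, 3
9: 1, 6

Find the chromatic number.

2, 4, 6 are pairwise adjacent, so at least 3 colors are needed.
One proper 3-coloring: 1=a, 2=c, 3=a, 4=b, 5=b, 6=a, 7=b, 8=b, 9=b. No two adjacent vertices share a color.

3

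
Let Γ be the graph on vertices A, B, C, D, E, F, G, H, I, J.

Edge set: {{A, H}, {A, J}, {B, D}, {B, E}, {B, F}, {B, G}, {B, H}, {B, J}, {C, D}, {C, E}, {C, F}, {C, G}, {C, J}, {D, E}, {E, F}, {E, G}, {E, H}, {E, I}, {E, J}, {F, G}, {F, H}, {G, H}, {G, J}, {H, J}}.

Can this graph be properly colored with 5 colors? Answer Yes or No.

Yes

The chromatic number is 5. B, E, F, G, H are mutually adjacent (a clique of size 5), so at least 5 colors are needed.
5 colors suffice: color 1 → {A, E}; color 2 → {B, C, I}; color 3 → {D, G}; color 4 → {F, J}; color 5 → {H}.
That is already a proper 5-coloring.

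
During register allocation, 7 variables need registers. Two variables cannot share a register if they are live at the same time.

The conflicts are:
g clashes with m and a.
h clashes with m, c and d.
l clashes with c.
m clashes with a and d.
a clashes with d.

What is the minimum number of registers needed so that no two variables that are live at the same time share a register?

3

g, m, a are mutually in conflict, so at least 3 registers are needed.
3 registers suffice: g=3, h=2, l=2, m=1, c=1, a=2, d=3. No two conflicting variables share a register.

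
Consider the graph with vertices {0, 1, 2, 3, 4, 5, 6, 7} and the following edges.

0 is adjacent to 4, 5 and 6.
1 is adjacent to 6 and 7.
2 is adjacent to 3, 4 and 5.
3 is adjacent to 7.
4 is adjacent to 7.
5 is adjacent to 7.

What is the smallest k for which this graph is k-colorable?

3

The cycle 7-5-0-6-1-7 has odd length 5, so it cannot be 2-colored; at least 3 colors are needed.
A valid assignment using 3 colors: 0=a, 1=b, 2=a, 3=b, 4=b, 5=b, 6=c, 7=a. Each edge has distinct colors on its endpoints.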